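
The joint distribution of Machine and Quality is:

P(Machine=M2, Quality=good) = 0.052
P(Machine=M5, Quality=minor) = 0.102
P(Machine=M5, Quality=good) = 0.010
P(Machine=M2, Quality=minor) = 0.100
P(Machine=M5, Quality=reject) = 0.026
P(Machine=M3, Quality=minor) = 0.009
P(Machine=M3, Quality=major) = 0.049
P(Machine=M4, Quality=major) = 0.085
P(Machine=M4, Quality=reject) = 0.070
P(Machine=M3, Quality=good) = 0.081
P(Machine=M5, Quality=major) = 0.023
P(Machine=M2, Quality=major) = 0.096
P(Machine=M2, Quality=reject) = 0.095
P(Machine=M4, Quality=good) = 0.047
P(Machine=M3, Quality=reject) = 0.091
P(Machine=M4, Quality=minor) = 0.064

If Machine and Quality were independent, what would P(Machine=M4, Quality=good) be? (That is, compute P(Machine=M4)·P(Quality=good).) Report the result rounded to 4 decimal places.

P(Machine=M4) = 0.047 + 0.064 + 0.085 + 0.070 = 0.266.
P(Quality=good) = 0.052 + 0.081 + 0.047 + 0.010 = 0.190.
Product: 0.266 × 0.190 = 0.0505.

0.0505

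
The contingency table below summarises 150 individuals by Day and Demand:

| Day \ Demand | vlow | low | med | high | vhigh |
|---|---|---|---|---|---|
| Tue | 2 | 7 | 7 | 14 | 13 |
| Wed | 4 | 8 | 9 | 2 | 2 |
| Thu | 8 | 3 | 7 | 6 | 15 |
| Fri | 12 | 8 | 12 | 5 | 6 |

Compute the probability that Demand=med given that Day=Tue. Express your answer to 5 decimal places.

0.16279

Total with Day=Tue: 2 + 7 + 7 + 14 + 13 = 43.
P(Demand=med | Day=Tue) = 7/43 = 0.16279.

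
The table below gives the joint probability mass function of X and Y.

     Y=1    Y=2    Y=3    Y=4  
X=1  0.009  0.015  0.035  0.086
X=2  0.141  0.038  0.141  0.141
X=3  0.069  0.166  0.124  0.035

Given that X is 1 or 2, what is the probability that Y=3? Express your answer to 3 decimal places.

P(X=1) = 0.009 + 0.015 + 0.035 + 0.086 = 0.145.
P(X=2) = 0.141 + 0.038 + 0.141 + 0.141 = 0.461.
P(X ∈ {1, 2}) = 0.145 + 0.461 = 0.606; P(Y=3, X ∈ {1, 2}) = 0.035 + 0.141 = 0.176.
P(Y=3 | X ∈ {1, 2}) = 0.176/0.606 = 0.290.

0.290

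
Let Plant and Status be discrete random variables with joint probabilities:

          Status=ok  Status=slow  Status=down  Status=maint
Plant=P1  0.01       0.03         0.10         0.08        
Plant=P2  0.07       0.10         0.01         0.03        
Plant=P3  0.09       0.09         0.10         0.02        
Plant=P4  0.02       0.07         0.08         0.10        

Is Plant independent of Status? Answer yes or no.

P(Plant=P2) = 0.21 and P(Status=down) = 0.29, so their product is 0.0609, but P(Plant=P2, Status=down) = 0.01. Since these differ, Plant and Status are not independent.

no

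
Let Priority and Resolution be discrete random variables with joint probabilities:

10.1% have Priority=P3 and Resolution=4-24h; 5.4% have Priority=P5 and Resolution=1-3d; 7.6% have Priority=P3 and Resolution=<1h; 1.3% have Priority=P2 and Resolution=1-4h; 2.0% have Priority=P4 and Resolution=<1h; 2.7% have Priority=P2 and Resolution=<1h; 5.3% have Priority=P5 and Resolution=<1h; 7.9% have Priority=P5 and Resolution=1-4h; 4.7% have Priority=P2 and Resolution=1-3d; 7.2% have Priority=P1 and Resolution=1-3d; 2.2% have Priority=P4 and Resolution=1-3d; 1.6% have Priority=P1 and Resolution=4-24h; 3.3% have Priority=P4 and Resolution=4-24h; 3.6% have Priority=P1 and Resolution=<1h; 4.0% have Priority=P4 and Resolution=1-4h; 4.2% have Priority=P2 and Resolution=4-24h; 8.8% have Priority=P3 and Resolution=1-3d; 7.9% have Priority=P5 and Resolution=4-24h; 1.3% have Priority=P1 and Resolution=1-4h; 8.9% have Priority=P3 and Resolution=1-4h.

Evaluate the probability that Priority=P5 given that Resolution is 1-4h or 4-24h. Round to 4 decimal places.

P(Resolution=1-4h) = 0.013 + 0.013 + 0.089 + 0.040 + 0.079 = 0.234.
P(Resolution=4-24h) = 0.016 + 0.042 + 0.101 + 0.033 + 0.079 = 0.271.
P(Resolution ∈ {1-4h, 4-24h}) = 0.234 + 0.271 = 0.505; P(Priority=P5, Resolution ∈ {1-4h, 4-24h}) = 0.079 + 0.079 = 0.158.
P(Priority=P5 | Resolution ∈ {1-4h, 4-24h}) = 0.158/0.505 = 0.3129.

0.3129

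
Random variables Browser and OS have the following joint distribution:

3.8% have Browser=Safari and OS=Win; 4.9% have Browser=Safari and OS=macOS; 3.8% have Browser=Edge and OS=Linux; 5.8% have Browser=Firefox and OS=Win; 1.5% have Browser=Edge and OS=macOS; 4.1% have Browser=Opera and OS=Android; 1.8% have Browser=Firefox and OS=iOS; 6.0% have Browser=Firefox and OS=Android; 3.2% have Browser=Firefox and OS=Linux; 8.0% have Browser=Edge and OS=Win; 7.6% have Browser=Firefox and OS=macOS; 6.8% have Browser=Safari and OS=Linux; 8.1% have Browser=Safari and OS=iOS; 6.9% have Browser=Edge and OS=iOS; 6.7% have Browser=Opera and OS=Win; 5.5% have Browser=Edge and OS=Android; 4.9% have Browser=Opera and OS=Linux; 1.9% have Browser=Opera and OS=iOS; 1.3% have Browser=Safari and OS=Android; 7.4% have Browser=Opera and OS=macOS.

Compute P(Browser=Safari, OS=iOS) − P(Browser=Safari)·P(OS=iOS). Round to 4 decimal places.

0.0344

P(Browser=Safari) = 0.038 + 0.049 + 0.068 + 0.081 + 0.013 = 0.249.
P(OS=iOS) = 0.018 + 0.081 + 0.069 + 0.019 = 0.187.
P(Browser=Safari, OS=iOS) − P(Browser=Safari)P(OS=iOS) = 0.081 − 0.249×0.187 = 0.0344.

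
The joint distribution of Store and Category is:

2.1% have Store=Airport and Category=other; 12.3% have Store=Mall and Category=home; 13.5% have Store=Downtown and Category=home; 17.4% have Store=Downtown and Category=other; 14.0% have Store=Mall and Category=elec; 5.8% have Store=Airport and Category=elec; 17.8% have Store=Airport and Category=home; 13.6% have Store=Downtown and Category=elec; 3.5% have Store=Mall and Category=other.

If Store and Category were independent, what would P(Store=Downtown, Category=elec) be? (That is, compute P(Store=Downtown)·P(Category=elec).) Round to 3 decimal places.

0.149

P(Store=Downtown) = 0.136 + 0.135 + 0.174 = 0.445.
P(Category=elec) = 0.136 + 0.140 + 0.058 = 0.334.
Product: 0.445 × 0.334 = 0.149.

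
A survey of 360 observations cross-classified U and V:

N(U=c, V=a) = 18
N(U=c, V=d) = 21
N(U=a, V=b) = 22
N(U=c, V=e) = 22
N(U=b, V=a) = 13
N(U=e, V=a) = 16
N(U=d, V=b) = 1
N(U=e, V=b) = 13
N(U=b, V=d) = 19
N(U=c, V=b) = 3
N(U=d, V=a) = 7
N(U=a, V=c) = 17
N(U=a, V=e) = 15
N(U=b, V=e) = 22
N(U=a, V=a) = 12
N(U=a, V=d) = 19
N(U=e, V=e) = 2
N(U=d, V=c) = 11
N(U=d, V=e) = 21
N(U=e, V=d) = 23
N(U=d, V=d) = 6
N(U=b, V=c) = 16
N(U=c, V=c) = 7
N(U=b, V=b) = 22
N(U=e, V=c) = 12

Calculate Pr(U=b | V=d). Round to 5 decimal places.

0.21591

Total with V=d: 19 + 19 + 21 + 6 + 23 = 88.
P(U=b | V=d) = 19/88 = 0.21591.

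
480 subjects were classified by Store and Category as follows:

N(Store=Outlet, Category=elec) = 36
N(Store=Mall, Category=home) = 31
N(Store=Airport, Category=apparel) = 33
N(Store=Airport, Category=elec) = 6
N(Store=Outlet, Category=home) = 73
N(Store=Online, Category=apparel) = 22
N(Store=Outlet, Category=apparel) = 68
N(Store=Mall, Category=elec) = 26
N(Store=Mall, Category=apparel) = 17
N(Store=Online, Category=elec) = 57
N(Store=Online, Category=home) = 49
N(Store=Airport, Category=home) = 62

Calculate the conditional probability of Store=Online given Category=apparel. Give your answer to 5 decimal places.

Total with Category=apparel: 17 + 33 + 68 + 22 = 140.
P(Store=Online | Category=apparel) = 22/140 = 0.15714.

0.15714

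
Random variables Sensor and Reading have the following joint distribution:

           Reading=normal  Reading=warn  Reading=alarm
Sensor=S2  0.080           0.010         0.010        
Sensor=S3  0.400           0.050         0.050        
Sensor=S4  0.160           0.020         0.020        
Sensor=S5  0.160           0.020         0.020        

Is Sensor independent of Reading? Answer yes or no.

Every cell satisfies P(Sensor,Reading) = P(Sensor)·P(Reading). For instance P(Sensor=S3) = 0.500, P(Reading=alarm) = 0.100, and 0.500×0.100 = 0.050 matches the joint entry. So Sensor and Reading are independent.

yes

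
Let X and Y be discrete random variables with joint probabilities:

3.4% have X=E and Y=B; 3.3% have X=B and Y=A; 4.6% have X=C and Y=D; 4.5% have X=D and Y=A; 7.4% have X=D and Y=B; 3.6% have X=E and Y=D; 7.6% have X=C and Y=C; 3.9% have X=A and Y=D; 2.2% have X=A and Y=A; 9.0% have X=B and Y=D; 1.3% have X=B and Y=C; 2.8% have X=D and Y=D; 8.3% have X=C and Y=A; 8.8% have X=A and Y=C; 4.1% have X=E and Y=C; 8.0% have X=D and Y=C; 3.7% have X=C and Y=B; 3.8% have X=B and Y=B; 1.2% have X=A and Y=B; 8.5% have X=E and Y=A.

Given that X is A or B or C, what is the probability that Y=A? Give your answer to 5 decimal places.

P(X=A) = 0.022 + 0.012 + 0.088 + 0.039 = 0.161.
P(X=B) = 0.033 + 0.038 + 0.013 + 0.090 = 0.174.
P(X=C) = 0.083 + 0.037 + 0.076 + 0.046 = 0.242.
P(X ∈ {A, B, C}) = 0.161 + 0.174 + 0.242 = 0.577; P(Y=A, X ∈ {A, B, C}) = 0.022 + 0.033 + 0.083 = 0.138.
P(Y=A | X ∈ {A, B, C}) = 0.138/0.577 = 0.23917.

0.23917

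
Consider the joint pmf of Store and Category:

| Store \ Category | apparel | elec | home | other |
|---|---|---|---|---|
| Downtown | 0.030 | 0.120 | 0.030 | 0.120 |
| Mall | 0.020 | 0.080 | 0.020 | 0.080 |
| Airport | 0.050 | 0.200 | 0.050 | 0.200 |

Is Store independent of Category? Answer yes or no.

Every cell satisfies P(Store,Category) = P(Store)·P(Category). For instance P(Store=Downtown) = 0.300, P(Category=elec) = 0.400, and 0.300×0.400 = 0.120 matches the joint entry. So Store and Category are independent.

yes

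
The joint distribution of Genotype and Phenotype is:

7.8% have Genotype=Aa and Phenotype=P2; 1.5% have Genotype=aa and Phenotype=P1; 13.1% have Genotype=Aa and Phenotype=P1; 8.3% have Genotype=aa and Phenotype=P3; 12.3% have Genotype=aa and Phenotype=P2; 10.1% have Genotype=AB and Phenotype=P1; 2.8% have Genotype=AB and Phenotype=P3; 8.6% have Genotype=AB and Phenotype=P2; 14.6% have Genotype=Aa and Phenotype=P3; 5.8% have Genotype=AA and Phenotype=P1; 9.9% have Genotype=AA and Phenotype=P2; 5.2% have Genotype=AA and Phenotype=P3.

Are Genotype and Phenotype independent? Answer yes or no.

P(Genotype=Aa) = 0.355 and P(Phenotype=P2) = 0.386, so their product is 0.13703, but P(Genotype=Aa, Phenotype=P2) = 0.078. Since these differ, Genotype and Phenotype are not independent.

no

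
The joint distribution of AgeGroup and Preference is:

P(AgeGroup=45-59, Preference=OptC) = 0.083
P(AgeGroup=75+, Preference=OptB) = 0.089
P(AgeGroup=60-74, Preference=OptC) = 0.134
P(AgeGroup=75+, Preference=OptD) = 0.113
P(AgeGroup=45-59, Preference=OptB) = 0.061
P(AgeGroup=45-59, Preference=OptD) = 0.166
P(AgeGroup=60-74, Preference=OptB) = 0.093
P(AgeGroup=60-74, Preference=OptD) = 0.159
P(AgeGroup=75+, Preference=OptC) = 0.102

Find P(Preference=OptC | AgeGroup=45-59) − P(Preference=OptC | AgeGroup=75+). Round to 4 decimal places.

-0.0678

P(AgeGroup=45-59) = 0.061 + 0.083 + 0.166 = 0.310; P(Preference=OptC | AgeGroup=45-59) = 0.083/0.310 = 0.26774.
P(AgeGroup=75+) = 0.089 + 0.102 + 0.113 = 0.304; P(Preference=OptC | AgeGroup=75+) = 0.102/0.304 = 0.33553.
Difference = -0.0678.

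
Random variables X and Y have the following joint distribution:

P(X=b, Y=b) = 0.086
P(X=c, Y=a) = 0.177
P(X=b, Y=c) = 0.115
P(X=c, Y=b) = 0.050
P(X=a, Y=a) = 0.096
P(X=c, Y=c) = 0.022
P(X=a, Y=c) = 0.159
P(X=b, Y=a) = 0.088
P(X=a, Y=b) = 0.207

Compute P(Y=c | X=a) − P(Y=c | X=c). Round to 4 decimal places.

0.2558

P(X=a) = 0.096 + 0.207 + 0.159 = 0.462; P(Y=c | X=a) = 0.159/0.462 = 0.34416.
P(X=c) = 0.177 + 0.050 + 0.022 = 0.249; P(Y=c | X=c) = 0.022/0.249 = 0.08835.
Difference = 0.2558.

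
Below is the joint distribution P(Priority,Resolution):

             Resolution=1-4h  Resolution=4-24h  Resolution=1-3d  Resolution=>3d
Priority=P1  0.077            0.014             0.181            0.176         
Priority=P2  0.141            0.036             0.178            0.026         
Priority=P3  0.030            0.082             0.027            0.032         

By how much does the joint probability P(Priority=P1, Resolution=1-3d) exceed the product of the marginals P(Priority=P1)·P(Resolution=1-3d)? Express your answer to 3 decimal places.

P(Priority=P1) = 0.077 + 0.014 + 0.181 + 0.176 = 0.448.
P(Resolution=1-3d) = 0.181 + 0.178 + 0.027 = 0.386.
P(Priority=P1, Resolution=1-3d) − P(Priority=P1)P(Resolution=1-3d) = 0.181 − 0.448×0.386 = 0.008.

0.008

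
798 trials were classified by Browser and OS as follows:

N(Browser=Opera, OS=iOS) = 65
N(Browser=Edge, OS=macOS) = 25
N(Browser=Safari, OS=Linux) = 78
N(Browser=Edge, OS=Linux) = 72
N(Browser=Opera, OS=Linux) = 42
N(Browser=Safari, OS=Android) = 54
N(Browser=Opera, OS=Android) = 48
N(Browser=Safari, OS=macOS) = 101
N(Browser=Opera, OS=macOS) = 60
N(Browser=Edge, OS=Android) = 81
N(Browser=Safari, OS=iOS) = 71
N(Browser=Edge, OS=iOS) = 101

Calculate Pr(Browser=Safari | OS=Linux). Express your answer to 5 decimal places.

Total with OS=Linux: 78 + 72 + 42 = 192.
P(Browser=Safari | OS=Linux) = 78/192 = 0.40625.

0.40625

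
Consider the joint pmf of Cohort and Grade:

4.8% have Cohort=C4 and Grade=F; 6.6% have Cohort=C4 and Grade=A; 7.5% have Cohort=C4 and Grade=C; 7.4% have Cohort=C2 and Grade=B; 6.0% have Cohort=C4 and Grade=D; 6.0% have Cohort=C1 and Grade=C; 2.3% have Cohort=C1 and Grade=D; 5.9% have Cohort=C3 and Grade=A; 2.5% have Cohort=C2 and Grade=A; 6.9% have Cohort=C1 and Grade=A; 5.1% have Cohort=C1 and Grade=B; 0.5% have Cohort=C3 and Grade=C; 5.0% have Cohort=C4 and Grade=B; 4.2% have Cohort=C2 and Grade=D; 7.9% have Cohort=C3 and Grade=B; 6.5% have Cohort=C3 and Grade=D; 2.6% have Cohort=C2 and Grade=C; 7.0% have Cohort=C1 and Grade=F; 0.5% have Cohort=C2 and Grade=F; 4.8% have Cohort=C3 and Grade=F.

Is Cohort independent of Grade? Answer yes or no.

P(Cohort=C3) = 0.256 and P(Grade=C) = 0.166, so their product is 0.04250, but P(Cohort=C3, Grade=C) = 0.005. Since these differ, Cohort and Grade are not independent.

no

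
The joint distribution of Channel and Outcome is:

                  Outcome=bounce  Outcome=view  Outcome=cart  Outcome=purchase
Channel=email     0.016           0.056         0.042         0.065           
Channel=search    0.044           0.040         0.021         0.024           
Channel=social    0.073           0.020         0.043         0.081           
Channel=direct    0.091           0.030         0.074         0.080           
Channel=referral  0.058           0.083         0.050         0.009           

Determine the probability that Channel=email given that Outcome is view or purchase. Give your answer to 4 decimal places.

P(Outcome=view) = 0.056 + 0.040 + 0.020 + 0.030 + 0.083 = 0.229.
P(Outcome=purchase) = 0.065 + 0.024 + 0.081 + 0.080 + 0.009 = 0.259.
P(Outcome ∈ {view, purchase}) = 0.229 + 0.259 = 0.488; P(Channel=email, Outcome ∈ {view, purchase}) = 0.056 + 0.065 = 0.121.
P(Channel=email | Outcome ∈ {view, purchase}) = 0.121/0.488 = 0.2480.

0.2480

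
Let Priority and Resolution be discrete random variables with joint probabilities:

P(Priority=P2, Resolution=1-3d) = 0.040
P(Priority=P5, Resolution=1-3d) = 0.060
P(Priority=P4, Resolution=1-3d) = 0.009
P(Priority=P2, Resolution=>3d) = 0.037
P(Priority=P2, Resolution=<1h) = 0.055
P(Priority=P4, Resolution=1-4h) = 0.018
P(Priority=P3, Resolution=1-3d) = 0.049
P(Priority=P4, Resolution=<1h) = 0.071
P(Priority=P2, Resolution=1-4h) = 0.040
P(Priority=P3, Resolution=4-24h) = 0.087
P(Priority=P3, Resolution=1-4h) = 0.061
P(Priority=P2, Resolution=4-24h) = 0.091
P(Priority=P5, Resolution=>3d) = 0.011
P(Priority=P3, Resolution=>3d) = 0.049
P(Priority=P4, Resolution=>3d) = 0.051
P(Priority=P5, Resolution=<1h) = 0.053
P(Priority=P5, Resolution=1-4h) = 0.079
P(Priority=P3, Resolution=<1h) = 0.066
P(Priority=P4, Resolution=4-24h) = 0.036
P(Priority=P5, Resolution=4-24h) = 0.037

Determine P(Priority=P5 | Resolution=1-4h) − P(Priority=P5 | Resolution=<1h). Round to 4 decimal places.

0.1827

P(Resolution=1-4h) = 0.040 + 0.061 + 0.018 + 0.079 = 0.198; P(Priority=P5 | Resolution=1-4h) = 0.079/0.198 = 0.39899.
P(Resolution=<1h) = 0.055 + 0.066 + 0.071 + 0.053 = 0.245; P(Priority=P5 | Resolution=<1h) = 0.053/0.245 = 0.21633.
Difference = 0.1827.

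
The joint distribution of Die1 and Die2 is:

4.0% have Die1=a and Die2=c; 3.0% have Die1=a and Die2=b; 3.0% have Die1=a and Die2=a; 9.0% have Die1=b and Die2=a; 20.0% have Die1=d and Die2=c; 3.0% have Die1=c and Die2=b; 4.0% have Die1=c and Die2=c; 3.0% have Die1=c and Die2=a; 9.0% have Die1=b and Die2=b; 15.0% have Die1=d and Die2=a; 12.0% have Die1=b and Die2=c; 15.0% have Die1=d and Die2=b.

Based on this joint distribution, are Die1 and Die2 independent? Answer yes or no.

yes

Every cell satisfies P(Die1,Die2) = P(Die1)·P(Die2). For instance P(Die1=d) = 0.500, P(Die2=a) = 0.300, and 0.500×0.300 = 0.150 matches the joint entry. So Die1 and Die2 are independent.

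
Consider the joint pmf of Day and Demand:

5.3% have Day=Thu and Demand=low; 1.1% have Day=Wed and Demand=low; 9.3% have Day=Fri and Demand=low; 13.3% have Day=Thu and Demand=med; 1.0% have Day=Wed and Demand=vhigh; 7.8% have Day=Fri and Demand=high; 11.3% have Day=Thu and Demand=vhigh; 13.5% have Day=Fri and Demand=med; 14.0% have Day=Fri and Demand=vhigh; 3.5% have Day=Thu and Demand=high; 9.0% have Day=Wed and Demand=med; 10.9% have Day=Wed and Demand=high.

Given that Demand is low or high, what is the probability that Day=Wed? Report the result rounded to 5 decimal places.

P(Demand=low) = 0.011 + 0.053 + 0.093 = 0.157.
P(Demand=high) = 0.109 + 0.035 + 0.078 = 0.222.
P(Demand ∈ {low, high}) = 0.157 + 0.222 = 0.379; P(Day=Wed, Demand ∈ {low, high}) = 0.011 + 0.109 = 0.120.
P(Day=Wed | Demand ∈ {low, high}) = 0.120/0.379 = 0.31662.

0.31662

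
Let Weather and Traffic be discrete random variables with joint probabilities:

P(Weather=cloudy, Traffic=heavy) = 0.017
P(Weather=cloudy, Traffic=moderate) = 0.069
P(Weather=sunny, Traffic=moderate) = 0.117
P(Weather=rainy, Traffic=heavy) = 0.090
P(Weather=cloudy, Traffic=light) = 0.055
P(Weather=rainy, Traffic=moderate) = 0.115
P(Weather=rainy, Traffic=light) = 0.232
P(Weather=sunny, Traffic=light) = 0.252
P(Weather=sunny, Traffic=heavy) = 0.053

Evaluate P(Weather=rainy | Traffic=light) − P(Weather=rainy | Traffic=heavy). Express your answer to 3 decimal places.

P(Traffic=light) = 0.252 + 0.055 + 0.232 = 0.539; P(Weather=rainy | Traffic=light) = 0.232/0.539 = 0.4304.
P(Traffic=heavy) = 0.053 + 0.017 + 0.090 = 0.160; P(Weather=rainy | Traffic=heavy) = 0.090/0.160 = 0.5625.
Difference = -0.132.

-0.132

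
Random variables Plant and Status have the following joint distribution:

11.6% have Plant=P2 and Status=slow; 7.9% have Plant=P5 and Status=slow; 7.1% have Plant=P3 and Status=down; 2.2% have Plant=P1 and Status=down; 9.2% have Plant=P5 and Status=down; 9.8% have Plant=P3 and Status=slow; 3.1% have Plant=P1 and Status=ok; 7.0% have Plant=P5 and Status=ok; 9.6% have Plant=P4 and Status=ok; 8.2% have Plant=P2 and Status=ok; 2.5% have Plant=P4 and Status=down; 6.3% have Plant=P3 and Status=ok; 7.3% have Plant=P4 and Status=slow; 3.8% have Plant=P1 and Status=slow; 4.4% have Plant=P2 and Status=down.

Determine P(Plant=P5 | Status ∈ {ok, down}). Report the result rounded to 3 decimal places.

P(Status=ok) = 0.031 + 0.082 + 0.063 + 0.096 + 0.070 = 0.342.
P(Status=down) = 0.022 + 0.044 + 0.071 + 0.025 + 0.092 = 0.254.
P(Status ∈ {ok, down}) = 0.342 + 0.254 = 0.596; P(Plant=P5, Status ∈ {ok, down}) = 0.070 + 0.092 = 0.162.
P(Plant=P5 | Status ∈ {ok, down}) = 0.162/0.596 = 0.272.

0.272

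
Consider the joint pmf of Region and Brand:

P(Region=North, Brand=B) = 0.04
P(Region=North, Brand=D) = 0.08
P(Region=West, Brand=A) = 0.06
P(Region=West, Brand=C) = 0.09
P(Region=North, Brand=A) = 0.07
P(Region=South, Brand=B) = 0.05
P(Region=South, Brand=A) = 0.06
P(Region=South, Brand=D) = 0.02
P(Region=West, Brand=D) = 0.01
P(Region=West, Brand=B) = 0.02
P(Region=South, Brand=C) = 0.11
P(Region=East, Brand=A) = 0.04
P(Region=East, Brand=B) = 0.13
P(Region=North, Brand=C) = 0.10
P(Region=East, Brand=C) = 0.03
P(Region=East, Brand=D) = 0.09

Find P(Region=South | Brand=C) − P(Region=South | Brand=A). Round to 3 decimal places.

0.072

P(Brand=C) = 0.10 + 0.11 + 0.03 + 0.09 = 0.33; P(Region=South | Brand=C) = 0.11/0.33 = 0.3333.
P(Brand=A) = 0.07 + 0.06 + 0.04 + 0.06 = 0.23; P(Region=South | Brand=A) = 0.06/0.23 = 0.2609.
Difference = 0.072.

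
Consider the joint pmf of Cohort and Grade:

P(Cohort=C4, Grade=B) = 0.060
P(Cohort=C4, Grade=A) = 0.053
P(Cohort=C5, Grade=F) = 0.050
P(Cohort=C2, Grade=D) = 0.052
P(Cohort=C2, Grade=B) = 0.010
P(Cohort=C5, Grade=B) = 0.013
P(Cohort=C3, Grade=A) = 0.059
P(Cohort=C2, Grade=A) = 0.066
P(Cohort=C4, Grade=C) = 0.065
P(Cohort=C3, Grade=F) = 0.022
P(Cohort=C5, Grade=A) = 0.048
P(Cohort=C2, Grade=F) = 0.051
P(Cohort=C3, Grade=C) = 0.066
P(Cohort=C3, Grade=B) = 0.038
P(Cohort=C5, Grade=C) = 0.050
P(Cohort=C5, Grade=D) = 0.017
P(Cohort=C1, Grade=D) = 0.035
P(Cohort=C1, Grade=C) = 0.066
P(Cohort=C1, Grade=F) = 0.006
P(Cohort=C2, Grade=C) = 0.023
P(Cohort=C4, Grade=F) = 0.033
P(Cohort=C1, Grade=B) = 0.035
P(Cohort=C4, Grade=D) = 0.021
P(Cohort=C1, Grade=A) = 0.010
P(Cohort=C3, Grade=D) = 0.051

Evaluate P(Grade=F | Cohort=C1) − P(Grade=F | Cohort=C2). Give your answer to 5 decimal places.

-0.21300

P(Cohort=C1) = 0.010 + 0.035 + 0.066 + 0.035 + 0.006 = 0.152; P(Grade=F | Cohort=C1) = 0.006/0.152 = 0.039474.
P(Cohort=C2) = 0.066 + 0.010 + 0.023 + 0.052 + 0.051 = 0.202; P(Grade=F | Cohort=C2) = 0.051/0.202 = 0.252475.
Difference = -0.21300.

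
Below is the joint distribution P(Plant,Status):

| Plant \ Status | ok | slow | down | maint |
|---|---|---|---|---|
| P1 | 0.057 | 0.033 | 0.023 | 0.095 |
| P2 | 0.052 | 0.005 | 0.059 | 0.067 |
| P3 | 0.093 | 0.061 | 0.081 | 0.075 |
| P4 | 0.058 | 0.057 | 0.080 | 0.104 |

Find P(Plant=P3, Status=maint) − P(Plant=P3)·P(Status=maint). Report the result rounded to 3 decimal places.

P(Plant=P3) = 0.093 + 0.061 + 0.081 + 0.075 = 0.310.
P(Status=maint) = 0.095 + 0.067 + 0.075 + 0.104 = 0.341.
P(Plant=P3, Status=maint) − P(Plant=P3)P(Status=maint) = 0.075 − 0.310×0.341 = -0.031.

-0.031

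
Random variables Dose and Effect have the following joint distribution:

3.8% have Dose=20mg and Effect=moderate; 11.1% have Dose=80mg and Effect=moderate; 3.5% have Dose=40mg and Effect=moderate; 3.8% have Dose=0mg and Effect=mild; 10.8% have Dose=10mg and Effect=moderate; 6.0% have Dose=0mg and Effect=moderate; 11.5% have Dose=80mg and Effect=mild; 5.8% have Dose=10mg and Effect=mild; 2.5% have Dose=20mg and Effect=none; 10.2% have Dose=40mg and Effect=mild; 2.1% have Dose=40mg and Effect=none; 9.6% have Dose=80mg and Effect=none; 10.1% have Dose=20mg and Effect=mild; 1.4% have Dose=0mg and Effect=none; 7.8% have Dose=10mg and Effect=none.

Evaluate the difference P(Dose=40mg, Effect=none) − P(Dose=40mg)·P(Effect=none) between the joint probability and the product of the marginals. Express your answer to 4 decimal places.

-0.0160

P(Dose=40mg) = 0.021 + 0.102 + 0.035 = 0.158.
P(Effect=none) = 0.014 + 0.078 + 0.025 + 0.021 + 0.096 = 0.234.
P(Dose=40mg, Effect=none) − P(Dose=40mg)P(Effect=none) = 0.021 − 0.158×0.234 = -0.0160.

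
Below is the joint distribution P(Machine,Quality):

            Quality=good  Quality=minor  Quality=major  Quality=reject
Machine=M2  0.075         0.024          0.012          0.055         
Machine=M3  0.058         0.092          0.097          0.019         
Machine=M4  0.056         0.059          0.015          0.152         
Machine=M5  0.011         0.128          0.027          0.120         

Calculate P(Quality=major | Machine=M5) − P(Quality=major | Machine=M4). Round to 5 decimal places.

P(Machine=M5) = 0.011 + 0.128 + 0.027 + 0.120 = 0.286; P(Quality=major | Machine=M5) = 0.027/0.286 = 0.094406.
P(Machine=M4) = 0.056 + 0.059 + 0.015 + 0.152 = 0.282; P(Quality=major | Machine=M4) = 0.015/0.282 = 0.053191.
Difference = 0.04121.

0.04121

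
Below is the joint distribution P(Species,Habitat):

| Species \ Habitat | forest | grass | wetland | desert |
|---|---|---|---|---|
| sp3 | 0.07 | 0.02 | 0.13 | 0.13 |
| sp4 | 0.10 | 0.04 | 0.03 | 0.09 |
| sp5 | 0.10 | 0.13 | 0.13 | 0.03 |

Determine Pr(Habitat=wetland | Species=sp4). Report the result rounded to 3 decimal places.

0.115

P(Species=sp4) = 0.10 + 0.04 + 0.03 + 0.09 = 0.26.
P(Habitat=wetland | Species=sp4) = 0.03/0.26 = 0.115.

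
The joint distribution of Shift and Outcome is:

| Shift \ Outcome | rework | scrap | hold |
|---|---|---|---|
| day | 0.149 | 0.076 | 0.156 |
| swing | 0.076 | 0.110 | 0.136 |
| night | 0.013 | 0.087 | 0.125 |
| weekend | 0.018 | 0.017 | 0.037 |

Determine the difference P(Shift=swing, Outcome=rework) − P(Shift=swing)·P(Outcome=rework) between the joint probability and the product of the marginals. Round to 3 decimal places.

P(Shift=swing) = 0.076 + 0.110 + 0.136 = 0.322.
P(Outcome=rework) = 0.149 + 0.076 + 0.013 + 0.018 = 0.256.
P(Shift=swing, Outcome=rework) − P(Shift=swing)P(Outcome=rework) = 0.076 − 0.322×0.256 = -0.006.

-0.006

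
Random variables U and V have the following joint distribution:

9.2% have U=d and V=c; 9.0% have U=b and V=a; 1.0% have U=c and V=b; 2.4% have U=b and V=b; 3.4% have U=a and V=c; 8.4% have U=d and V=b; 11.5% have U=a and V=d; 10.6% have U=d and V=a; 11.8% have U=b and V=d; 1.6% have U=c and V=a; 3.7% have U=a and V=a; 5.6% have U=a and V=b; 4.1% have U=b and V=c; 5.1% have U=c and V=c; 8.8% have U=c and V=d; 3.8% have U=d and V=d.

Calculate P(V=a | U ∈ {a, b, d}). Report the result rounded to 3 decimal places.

P(U=a) = 0.037 + 0.056 + 0.034 + 0.115 = 0.242.
P(U=b) = 0.090 + 0.024 + 0.041 + 0.118 = 0.273.
P(U=d) = 0.106 + 0.084 + 0.092 + 0.038 = 0.320.
P(U ∈ {a, b, d}) = 0.242 + 0.273 + 0.320 = 0.835; P(V=a, U ∈ {a, b, d}) = 0.037 + 0.090 + 0.106 = 0.233.
P(V=a | U ∈ {a, b, d}) = 0.233/0.835 = 0.279.

0.279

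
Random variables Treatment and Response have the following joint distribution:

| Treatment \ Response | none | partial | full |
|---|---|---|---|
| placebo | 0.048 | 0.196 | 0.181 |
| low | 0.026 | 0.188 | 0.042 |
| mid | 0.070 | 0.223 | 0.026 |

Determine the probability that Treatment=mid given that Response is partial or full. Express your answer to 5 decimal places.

P(Response=partial) = 0.196 + 0.188 + 0.223 = 0.607.
P(Response=full) = 0.181 + 0.042 + 0.026 = 0.249.
P(Response ∈ {partial, full}) = 0.607 + 0.249 = 0.856; P(Treatment=mid, Response ∈ {partial, full}) = 0.223 + 0.026 = 0.249.
P(Treatment=mid | Response ∈ {partial, full}) = 0.249/0.856 = 0.29089.

0.29089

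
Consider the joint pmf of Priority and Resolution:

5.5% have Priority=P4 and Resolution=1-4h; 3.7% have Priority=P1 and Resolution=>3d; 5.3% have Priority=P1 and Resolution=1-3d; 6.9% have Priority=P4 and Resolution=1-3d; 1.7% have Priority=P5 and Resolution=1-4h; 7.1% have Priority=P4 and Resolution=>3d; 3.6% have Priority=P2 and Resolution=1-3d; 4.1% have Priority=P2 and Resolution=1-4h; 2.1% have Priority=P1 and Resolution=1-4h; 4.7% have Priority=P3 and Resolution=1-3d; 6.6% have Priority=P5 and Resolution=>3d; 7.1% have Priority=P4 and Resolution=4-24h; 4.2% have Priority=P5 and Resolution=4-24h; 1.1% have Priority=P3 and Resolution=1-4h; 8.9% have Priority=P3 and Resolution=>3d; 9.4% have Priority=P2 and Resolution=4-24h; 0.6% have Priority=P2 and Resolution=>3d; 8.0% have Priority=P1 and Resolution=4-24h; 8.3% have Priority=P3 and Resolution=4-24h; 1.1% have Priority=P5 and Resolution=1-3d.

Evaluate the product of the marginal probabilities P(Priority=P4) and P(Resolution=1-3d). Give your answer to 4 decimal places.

0.0575

P(Priority=P4) = 0.055 + 0.071 + 0.069 + 0.071 = 0.266.
P(Resolution=1-3d) = 0.053 + 0.036 + 0.047 + 0.069 + 0.011 = 0.216.
Product: 0.266 × 0.216 = 0.0575.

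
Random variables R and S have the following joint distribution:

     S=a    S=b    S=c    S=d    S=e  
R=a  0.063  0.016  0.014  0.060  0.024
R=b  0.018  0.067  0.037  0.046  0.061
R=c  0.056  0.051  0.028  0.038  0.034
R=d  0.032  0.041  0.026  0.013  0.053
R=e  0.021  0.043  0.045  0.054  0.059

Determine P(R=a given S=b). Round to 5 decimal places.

P(S=b) = 0.016 + 0.067 + 0.051 + 0.041 + 0.043 = 0.218.
P(R=a | S=b) = 0.016/0.218 = 0.07339.

0.07339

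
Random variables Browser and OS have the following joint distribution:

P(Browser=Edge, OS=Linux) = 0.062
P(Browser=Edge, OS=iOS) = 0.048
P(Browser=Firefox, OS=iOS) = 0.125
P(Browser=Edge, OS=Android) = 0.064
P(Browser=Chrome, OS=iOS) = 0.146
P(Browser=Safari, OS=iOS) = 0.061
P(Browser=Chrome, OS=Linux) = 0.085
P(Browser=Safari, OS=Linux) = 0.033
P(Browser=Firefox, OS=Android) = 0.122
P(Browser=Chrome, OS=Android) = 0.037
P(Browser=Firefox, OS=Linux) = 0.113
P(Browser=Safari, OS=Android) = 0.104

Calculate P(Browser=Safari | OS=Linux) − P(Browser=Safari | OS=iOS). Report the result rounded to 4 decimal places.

-0.0479

P(OS=Linux) = 0.085 + 0.113 + 0.033 + 0.062 = 0.293; P(Browser=Safari | OS=Linux) = 0.033/0.293 = 0.11263.
P(OS=iOS) = 0.146 + 0.125 + 0.061 + 0.048 = 0.380; P(Browser=Safari | OS=iOS) = 0.061/0.380 = 0.16053.
Difference = -0.0479.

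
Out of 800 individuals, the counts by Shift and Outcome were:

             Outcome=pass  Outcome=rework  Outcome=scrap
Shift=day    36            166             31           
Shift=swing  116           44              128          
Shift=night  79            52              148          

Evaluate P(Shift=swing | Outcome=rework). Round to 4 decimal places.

Total with Outcome=rework: 166 + 44 + 52 = 262.
P(Shift=swing | Outcome=rework) = 44/262 = 0.1679.

0.1679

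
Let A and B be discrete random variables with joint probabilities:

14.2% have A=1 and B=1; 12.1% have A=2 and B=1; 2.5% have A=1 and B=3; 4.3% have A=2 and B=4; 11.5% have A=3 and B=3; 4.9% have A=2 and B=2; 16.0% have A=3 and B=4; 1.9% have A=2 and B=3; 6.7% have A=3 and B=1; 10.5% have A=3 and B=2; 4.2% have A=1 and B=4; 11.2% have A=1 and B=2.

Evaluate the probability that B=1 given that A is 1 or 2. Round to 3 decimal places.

P(A=1) = 0.142 + 0.112 + 0.025 + 0.042 = 0.321.
P(A=2) = 0.121 + 0.049 + 0.019 + 0.043 = 0.232.
P(A ∈ {1, 2}) = 0.321 + 0.232 = 0.553; P(B=1, A ∈ {1, 2}) = 0.142 + 0.121 = 0.263.
P(B=1 | A ∈ {1, 2}) = 0.263/0.553 = 0.476.

0.476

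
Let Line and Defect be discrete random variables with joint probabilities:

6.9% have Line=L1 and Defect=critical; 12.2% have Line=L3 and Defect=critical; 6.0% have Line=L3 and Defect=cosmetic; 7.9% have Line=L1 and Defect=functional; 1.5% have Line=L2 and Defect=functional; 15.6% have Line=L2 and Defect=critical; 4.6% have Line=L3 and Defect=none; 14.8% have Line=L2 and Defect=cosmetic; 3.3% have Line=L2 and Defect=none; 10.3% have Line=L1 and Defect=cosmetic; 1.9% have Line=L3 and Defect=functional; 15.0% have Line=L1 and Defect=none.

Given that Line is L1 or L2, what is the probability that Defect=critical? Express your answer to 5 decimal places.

P(Line=L1) = 0.150 + 0.103 + 0.079 + 0.069 = 0.401.
P(Line=L2) = 0.033 + 0.148 + 0.015 + 0.156 = 0.352.
P(Line ∈ {L1, L2}) = 0.401 + 0.352 = 0.753; P(Defect=critical, Line ∈ {L1, L2}) = 0.069 + 0.156 = 0.225.
P(Defect=critical | Line ∈ {L1, L2}) = 0.225/0.753 = 0.29880.

0.29880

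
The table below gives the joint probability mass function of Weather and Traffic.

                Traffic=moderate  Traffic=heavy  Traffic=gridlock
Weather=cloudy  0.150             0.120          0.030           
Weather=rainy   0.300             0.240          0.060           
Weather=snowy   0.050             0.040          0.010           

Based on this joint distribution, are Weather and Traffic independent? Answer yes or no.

yes

Every cell satisfies P(Weather,Traffic) = P(Weather)·P(Traffic). For instance P(Weather=cloudy) = 0.300, P(Traffic=moderate) = 0.500, and 0.300×0.500 = 0.150 matches the joint entry. So Weather and Traffic are independent.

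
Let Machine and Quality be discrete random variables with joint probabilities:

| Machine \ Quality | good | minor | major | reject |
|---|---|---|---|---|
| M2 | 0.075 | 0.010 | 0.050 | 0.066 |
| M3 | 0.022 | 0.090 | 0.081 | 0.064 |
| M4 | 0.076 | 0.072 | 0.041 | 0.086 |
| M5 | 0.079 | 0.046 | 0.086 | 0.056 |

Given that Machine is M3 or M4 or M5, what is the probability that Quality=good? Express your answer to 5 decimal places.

P(Machine=M3) = 0.022 + 0.090 + 0.081 + 0.064 = 0.257.
P(Machine=M4) = 0.076 + 0.072 + 0.041 + 0.086 = 0.275.
P(Machine=M5) = 0.079 + 0.046 + 0.086 + 0.056 = 0.267.
P(Machine ∈ {M3, M4, M5}) = 0.257 + 0.275 + 0.267 = 0.799; P(Quality=good, Machine ∈ {M3, M4, M5}) = 0.022 + 0.076 + 0.079 = 0.177.
P(Quality=good | Machine ∈ {M3, M4, M5}) = 0.177/0.799 = 0.22153.

0.22153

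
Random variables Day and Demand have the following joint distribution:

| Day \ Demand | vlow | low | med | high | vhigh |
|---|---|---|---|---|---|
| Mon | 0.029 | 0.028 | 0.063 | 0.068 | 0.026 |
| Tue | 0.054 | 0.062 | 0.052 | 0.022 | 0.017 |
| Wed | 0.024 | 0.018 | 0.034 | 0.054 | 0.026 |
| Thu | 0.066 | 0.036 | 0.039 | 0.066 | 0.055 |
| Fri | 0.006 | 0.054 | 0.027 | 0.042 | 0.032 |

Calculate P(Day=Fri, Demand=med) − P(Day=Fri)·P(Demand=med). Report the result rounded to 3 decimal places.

P(Day=Fri) = 0.006 + 0.054 + 0.027 + 0.042 + 0.032 = 0.161.
P(Demand=med) = 0.063 + 0.052 + 0.034 + 0.039 + 0.027 = 0.215.
P(Day=Fri, Demand=med) − P(Day=Fri)P(Demand=med) = 0.027 − 0.161×0.215 = -0.008.

-0.008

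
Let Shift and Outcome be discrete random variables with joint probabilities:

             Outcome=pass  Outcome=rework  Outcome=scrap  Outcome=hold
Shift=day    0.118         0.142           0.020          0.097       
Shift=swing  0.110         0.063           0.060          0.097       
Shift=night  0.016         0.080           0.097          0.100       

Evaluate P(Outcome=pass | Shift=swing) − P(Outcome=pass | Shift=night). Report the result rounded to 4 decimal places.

P(Shift=swing) = 0.110 + 0.063 + 0.060 + 0.097 = 0.330; P(Outcome=pass | Shift=swing) = 0.110/0.330 = 0.33333.
P(Shift=night) = 0.016 + 0.080 + 0.097 + 0.100 = 0.293; P(Outcome=pass | Shift=night) = 0.016/0.293 = 0.05461.
Difference = 0.2787.

0.2787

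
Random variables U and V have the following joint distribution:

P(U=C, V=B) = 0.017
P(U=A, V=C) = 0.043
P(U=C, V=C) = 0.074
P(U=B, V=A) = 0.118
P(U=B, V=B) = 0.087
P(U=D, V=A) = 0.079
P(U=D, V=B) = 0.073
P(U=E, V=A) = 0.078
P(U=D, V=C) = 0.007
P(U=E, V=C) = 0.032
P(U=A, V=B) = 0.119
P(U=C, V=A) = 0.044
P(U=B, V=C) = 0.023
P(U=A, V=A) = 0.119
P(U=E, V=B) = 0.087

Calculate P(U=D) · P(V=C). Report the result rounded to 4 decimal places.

0.0285

P(U=D) = 0.079 + 0.073 + 0.007 = 0.159.
P(V=C) = 0.043 + 0.023 + 0.074 + 0.007 + 0.032 = 0.179.
Product: 0.159 × 0.179 = 0.0285.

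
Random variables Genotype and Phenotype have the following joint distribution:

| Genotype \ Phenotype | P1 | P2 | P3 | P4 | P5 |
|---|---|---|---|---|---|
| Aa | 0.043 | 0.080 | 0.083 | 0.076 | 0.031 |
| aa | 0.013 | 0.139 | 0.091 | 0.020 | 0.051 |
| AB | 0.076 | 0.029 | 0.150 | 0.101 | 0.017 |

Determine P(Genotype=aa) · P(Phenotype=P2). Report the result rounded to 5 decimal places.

P(Genotype=aa) = 0.013 + 0.139 + 0.091 + 0.020 + 0.051 = 0.314.
P(Phenotype=P2) = 0.080 + 0.139 + 0.029 = 0.248.
Product: 0.314 × 0.248 = 0.07787.

0.07787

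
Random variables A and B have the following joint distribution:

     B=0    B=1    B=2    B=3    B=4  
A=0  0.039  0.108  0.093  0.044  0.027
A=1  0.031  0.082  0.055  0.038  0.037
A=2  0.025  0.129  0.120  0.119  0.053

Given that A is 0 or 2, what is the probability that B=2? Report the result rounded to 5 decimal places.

0.28137

P(A=0) = 0.039 + 0.108 + 0.093 + 0.044 + 0.027 = 0.311.
P(A=2) = 0.025 + 0.129 + 0.120 + 0.119 + 0.053 = 0.446.
P(A ∈ {0, 2}) = 0.311 + 0.446 = 0.757; P(B=2, A ∈ {0, 2}) = 0.093 + 0.120 = 0.213.
P(B=2 | A ∈ {0, 2}) = 0.213/0.757 = 0.28137.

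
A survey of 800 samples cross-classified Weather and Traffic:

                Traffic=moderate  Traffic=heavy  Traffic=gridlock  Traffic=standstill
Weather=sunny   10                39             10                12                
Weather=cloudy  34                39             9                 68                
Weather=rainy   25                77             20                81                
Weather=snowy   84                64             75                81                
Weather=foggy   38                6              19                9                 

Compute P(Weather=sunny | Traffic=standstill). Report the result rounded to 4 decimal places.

0.0478

Total with Traffic=standstill: 12 + 68 + 81 + 81 + 9 = 251.
P(Weather=sunny | Traffic=standstill) = 12/251 = 0.0478.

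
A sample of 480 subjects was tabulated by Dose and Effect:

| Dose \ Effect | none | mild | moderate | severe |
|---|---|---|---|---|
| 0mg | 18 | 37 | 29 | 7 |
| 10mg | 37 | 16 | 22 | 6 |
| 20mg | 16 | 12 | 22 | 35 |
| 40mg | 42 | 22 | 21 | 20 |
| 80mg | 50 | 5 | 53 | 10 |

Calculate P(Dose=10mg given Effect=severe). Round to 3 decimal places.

Total with Effect=severe: 7 + 6 + 35 + 20 + 10 = 78.
P(Dose=10mg | Effect=severe) = 6/78 = 0.077.

0.077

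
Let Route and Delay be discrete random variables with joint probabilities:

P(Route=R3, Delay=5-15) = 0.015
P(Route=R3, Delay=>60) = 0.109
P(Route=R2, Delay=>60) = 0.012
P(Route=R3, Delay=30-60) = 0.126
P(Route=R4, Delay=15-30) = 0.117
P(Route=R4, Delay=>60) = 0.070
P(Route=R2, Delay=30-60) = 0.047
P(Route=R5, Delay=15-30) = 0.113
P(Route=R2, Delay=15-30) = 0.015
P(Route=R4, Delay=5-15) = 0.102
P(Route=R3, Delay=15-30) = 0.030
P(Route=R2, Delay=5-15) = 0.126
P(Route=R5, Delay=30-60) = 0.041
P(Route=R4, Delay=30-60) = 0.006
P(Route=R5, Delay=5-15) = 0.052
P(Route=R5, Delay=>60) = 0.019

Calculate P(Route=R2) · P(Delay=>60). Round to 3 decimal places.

P(Route=R2) = 0.126 + 0.015 + 0.047 + 0.012 = 0.200.
P(Delay=>60) = 0.012 + 0.109 + 0.070 + 0.019 = 0.210.
Product: 0.200 × 0.210 = 0.042.

0.042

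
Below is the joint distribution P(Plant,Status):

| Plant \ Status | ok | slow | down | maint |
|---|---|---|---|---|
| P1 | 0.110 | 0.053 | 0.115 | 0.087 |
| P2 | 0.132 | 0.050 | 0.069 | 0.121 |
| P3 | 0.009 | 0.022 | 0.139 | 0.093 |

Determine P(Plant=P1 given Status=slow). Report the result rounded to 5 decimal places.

0.42400

P(Status=slow) = 0.053 + 0.050 + 0.022 = 0.125.
P(Plant=P1 | Status=slow) = 0.053/0.125 = 0.42400.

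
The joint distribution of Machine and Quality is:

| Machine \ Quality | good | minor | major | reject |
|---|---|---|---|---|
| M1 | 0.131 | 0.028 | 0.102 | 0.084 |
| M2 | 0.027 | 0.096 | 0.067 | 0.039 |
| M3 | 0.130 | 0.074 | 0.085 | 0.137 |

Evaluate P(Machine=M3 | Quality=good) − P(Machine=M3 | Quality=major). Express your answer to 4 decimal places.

0.1167

P(Quality=good) = 0.131 + 0.027 + 0.130 = 0.288; P(Machine=M3 | Quality=good) = 0.130/0.288 = 0.45139.
P(Quality=major) = 0.102 + 0.067 + 0.085 = 0.254; P(Machine=M3 | Quality=major) = 0.085/0.254 = 0.33465.
Difference = 0.1167.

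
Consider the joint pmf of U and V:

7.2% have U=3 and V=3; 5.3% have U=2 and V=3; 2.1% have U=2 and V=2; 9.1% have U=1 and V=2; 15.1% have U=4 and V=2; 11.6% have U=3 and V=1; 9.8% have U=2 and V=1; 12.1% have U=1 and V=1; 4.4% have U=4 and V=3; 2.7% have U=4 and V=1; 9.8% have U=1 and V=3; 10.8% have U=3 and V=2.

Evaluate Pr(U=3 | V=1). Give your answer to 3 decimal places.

P(V=1) = 0.121 + 0.098 + 0.116 + 0.027 = 0.362.
P(U=3 | V=1) = 0.116/0.362 = 0.320.

0.320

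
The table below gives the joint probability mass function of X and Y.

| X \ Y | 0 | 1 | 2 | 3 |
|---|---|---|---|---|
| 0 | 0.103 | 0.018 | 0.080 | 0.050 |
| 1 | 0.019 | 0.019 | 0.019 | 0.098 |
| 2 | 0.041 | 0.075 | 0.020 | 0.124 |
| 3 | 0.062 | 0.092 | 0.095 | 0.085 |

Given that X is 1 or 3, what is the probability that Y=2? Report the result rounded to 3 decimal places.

P(X=1) = 0.019 + 0.019 + 0.019 + 0.098 = 0.155.
P(X=3) = 0.062 + 0.092 + 0.095 + 0.085 = 0.334.
P(X ∈ {1, 3}) = 0.155 + 0.334 = 0.489; P(Y=2, X ∈ {1, 3}) = 0.019 + 0.095 = 0.114.
P(Y=2 | X ∈ {1, 3}) = 0.114/0.489 = 0.233.

0.233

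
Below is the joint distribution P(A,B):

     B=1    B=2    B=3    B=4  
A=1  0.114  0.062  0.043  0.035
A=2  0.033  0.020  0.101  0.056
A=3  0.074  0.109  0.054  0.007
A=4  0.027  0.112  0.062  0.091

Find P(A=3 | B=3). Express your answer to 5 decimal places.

P(B=3) = 0.043 + 0.101 + 0.054 + 0.062 = 0.260.
P(A=3 | B=3) = 0.054/0.260 = 0.20769.

0.20769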